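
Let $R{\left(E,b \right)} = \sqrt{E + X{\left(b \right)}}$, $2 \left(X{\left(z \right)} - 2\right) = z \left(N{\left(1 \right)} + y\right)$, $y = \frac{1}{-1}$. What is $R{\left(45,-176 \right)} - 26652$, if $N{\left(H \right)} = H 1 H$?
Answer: $-26652 + \sqrt{47} \approx -26645.0$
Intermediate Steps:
$N{\left(H \right)} = H^{2}$ ($N{\left(H \right)} = H H = H^{2}$)
$y = -1$
$X{\left(z \right)} = 2$ ($X{\left(z \right)} = 2 + \frac{z \left(1^{2} - 1\right)}{2} = 2 + \frac{z \left(1 - 1\right)}{2} = 2 + \frac{z 0}{2} = 2 + \frac{1}{2} \cdot 0 = 2 + 0 = 2$)
$R{\left(E,b \right)} = \sqrt{2 + E}$ ($R{\left(E,b \right)} = \sqrt{E + 2} = \sqrt{2 + E}$)
$R{\left(45,-176 \right)} - 26652 = \sqrt{2 + 45} - 26652 = \sqrt{47} - 26652 = -26652 + \sqrt{47}$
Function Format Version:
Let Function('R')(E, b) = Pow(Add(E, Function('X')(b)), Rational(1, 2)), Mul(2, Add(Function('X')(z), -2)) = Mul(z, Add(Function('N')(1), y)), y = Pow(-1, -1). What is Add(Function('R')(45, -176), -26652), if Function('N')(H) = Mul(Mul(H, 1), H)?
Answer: Add(-26652, Pow(47, Rational(1, 2))) ≈ -26645.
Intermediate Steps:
Function('N')(H) = Pow(H, 2) (Function('N')(H) = Mul(H, H) = Pow(H, 2))
y = -1
Function('X')(z) = 2 (Function('X')(z) = Add(2, Mul(Rational(1, 2), Mul(z, Add(Pow(1, 2), -1)))) = Add(2, Mul(Rational(1, 2), Mul(z, Add(1, -1)))) = Add(2, Mul(Rational(1, 2), Mul(z, 0))) = Add(2, Mul(Rational(1, 2), 0)) = Add(2, 0) = 2)
Function('R')(E, b) = Pow(Add(2, E), Rational(1, 2)) (Function('R')(E, b) = Pow(Add(E, 2), Rational(1, 2)) = Pow(Add(2, E), Rational(1, 2)))
Add(Function('R')(45, -176), -26652) = Add(Pow(Add(2, 45), Rational(1, 2)), -26652) = Add(Pow(47, Rational(1, 2)), -26652) = Add(-26652, Pow(47, Rational(1, 2)))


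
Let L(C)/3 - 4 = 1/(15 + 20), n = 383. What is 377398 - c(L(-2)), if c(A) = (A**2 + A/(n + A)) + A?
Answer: 6390178469473/16939300 ≈ 3.7724e+5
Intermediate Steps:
L(C) = 423/35 (L(C) = 12 + 3/(15 + 20) = 12 + 3/35 = 423/35)
c(A) = A + A**2 + A/(383 + A) (c(A) = (A**2 + A/(383 + A)) + A = A + A**2 + A/(383 + A))
377398 - c(L(-2)) = 377398 - 423*(384 + (423/35)**2 + 384*(423/35))/(35*(383 + 423/35)) = 377398 - 423*(384 + 178929/1225 + 162432/35)/(35*13828/35) = 377398 - 423*35*6334449/(35*13828*1225) = 377398 - 1*2679471927/16939300 = 377398 - 2679471927/16939300 = 6390178469473/16939300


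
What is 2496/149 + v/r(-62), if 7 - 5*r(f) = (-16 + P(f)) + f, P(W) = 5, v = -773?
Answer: -75241/2384 ≈ -31.561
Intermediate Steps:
r(f) = 18/5 - f/5 (r(f) = 7/5 - ((-16 + 5) + f)/5 = 7/5 - (-11 + f)/5 = 7/5 + (11/5 - f/5) = 18/5 - f/5)
2496/149 + v/r(-62) = 2496/149 - 773/(18/5 - ⅕*(-62)) = 2496*(1/149) - 773/(18/5 + 62/5) = 2496/149 - 773/16 = -75241/2384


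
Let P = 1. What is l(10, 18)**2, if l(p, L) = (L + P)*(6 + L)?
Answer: 207936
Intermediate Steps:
l(p, L) = (1 + L)*(6 + L) (l(p, L) = (L + 1)*(6 + L) = (1 + L)*(6 + L))
l(10, 18)**2 = (6 + 18**2 + 7*18)**2 = (6 + 324 + 126)**2 = 456**2 = 207936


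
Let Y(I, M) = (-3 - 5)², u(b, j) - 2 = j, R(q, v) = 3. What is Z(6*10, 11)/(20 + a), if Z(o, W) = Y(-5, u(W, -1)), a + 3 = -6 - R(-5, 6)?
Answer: 8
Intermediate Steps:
a = -12 (a = -3 + (-6 - 1*3) = -3 + (-6 - 3) = -3 - 9 = -12)
u(b, j) = 2 + j
Y(I, M) = 64 (Y(I, M) = (-8)² = 64)
Z(o, W) = 64
Z(6*10, 11)/(20 + a) = 64/(20 - 12) = 64/8 = (⅛)*64 = 8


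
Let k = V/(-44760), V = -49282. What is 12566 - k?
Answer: 281202439/22380 ≈ 12565.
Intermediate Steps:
k = 24641/22380 (k = -49282/(-44760) = -49282*(-1/44760) = 24641/22380 ≈ 1.1010)
12566 - k = 12566 - 1*24641/22380 = 12566 - 24641/22380 = 281202439/22380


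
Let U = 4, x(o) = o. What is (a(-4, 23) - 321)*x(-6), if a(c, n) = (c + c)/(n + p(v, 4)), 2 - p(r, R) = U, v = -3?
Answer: 13498/7 ≈ 1928.3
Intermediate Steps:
p(r, R) = -2 (p(r, R) = 2 - 1*4 = 2 - 4 = -2)
a(c, n) = 2*c/(-2 + n) (a(c, n) = (c + c)/(n - 2) = (2*c)/(-2 + n) = 2*c/(-2 + n))
(a(-4, 23) - 321)*x(-6) = (2*(-4)/(-2 + 23) - 321)*(-6) = (2*(-4)/21 - 321)*(-6) = (2*(-4)*(1/21) - 321)*(-6) = (-8/21 - 321)*(-6) = -6749/21*(-6) = 13498/7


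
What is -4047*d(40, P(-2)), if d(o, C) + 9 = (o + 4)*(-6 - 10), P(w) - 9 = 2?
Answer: 2885511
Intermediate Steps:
P(w) = 11 (P(w) = 9 + 2 = 11)
d(o, C) = -73 - 16*o (d(o, C) = -9 + (o + 4)*(-6 - 10) = -9 + (4 + o)*(-16) = -9 + (-64 - 16*o) = -73 - 16*o)
-4047*d(40, P(-2)) = -4047*(-73 - 16*40) = -4047*(-73 - 640) = -4047*(-713) = 2885511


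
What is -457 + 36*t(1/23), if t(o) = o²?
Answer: -241717/529 ≈ -456.93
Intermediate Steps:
-457 + 36*t(1/23) = -457 + 36*(1/23)² = -457 + 36*(1/529) = -457 + 36/529 = -241717/529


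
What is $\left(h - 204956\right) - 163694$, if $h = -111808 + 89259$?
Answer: $-391199$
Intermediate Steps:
$h = -22549$
$\left(h - 204956\right) - 163694 = \left(-22549 - 204956\right) - 163694 = -227505 - 163694 = -391199$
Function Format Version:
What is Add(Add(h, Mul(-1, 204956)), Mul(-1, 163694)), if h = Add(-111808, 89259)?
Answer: -391199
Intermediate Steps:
h = -22549
Add(Add(h, Mul(-1, 204956)), Mul(-1, 163694)) = Add(Add(-22549, Mul(-1, 204956)), Mul(-1, 163694)) = Add(Add(-22549, -204956), -163694) = Add(-227505, -163694) = -391199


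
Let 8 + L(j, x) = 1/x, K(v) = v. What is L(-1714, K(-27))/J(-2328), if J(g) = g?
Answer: 217/62856 ≈ 0.0034523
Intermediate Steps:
L(j, x) = -8 + 1/x
L(-1714, K(-27))/J(-2328) = (-8 + 1/(-27))/(-2328) = (-8 - 1/27)*(-1/2328) = -217/27*(-1/2328) = 217/62856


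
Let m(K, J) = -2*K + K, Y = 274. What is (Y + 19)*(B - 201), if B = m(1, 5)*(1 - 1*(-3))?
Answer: -60065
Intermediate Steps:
m(K, J) = -K
B = -4 (B = (-1*1)*(1 - 1*(-3)) = -(1 + 3) = -1*4 = -4)
(Y + 19)*(B - 201) = (274 + 19)*(-4 - 201) = 293*(-205) = -60065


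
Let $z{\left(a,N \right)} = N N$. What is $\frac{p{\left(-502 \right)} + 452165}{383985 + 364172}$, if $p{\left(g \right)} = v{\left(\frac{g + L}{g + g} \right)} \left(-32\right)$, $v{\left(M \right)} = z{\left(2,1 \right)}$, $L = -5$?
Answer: $\frac{452133}{748157} \approx 0.60433$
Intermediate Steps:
$z{\left(a,N \right)} = N^{2}$
$v{\left(M \right)} = 1$ ($v{\left(M \right)} = 1^{2} = 1$)
$p{\left(g \right)} = -32$ ($p{\left(g \right)} = 1 \left(-32\right) = -32$)
$\frac{p{\left(-502 \right)} + 452165}{383985 + 364172} = \frac{-32 + 452165}{383985 + 364172} = \frac{452133}{748157}$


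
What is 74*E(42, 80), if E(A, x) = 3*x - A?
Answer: 14652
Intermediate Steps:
E(A, x) = -A + 3*x
74*E(42, 80) = 74*(-1*42 + 3*80) = 74*(-42 + 240) = 74*198 = 14652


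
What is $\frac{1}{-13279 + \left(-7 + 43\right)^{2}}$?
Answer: $- \frac{1}{11983} \approx -8.3452 \cdot 10^{-5}$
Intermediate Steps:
$\frac{1}{-13279 + \left(-7 + 43\right)^{2}} = \frac{1}{-13279 + 36^{2}} = \frac{1}{-13279 + 1296} = \frac{1}{-11983} = - \frac{1}{11983}$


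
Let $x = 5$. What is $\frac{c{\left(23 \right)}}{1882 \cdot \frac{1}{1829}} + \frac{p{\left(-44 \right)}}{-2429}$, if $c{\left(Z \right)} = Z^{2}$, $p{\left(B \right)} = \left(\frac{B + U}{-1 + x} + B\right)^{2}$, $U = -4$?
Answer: $\frac{334893591}{653054} \approx 512.81$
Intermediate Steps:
$p{\left(B \right)} = \left(-1 + \frac{5 B}{4}\right)^{2}$ ($p{\left(B \right)} = \left(\frac{B - 4}{-1 + 5} + B\right)^{2} = \left(\frac{-4 + B}{4} + B\right)^{2} = \left(\left(-4 + B\right) \frac{1}{4} + B\right)^{2} = \left(\left(-1 + \frac{B}{4}\right) + B\right)^{2} = \left(-1 + \frac{5 B}{4}\right)^{2}$)
$\frac{c{\left(23 \right)}}{1882 \cdot \frac{1}{1829}} + \frac{p{\left(-44 \right)}}{-2429} = \frac{23^{2}}{1882 \cdot \frac{1}{1829}} + \frac{\frac{1}{16} \left(-4 + 5 \left(-44\right)\right)^{2}}{-2429} = \frac{529}{1882 \cdot \frac{1}{1829}} + \frac{\left(-4 - 220\right)^{2}}{16} \left(- \frac{1}{2429}\right) = \frac{529}{\frac{1882}{1829}} + \frac{\left(-224\right)^{2}}{16} \left(- \frac{1}{2429}\right) = 529 \cdot \frac{1829}{1882} + \frac{1}{16} \cdot 50176 \left(- \frac{1}{2429}\right) = \frac{967541}{1882} + 3136 \left(- \frac{1}{2429}\right) = \frac{967541}{1882} - \frac{448}{347} = \frac{334893591}{653054}$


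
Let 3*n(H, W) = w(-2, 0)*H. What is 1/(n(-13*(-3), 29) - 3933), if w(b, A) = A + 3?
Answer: -1/3894 ≈ -0.00025681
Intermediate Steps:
w(b, A) = 3 + A
n(H, W) = H (n(H, W) = ((3 + 0)*H)/3 = (3*H)/3 = H)
1/(n(-13*(-3), 29) - 3933) = 1/(-13*(-3) - 3933) = 1/(39 - 3933) = 1/(-3894) = -1/3894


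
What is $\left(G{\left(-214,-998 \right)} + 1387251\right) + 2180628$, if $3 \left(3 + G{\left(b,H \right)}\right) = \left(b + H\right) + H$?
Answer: $\frac{10701418}{3} \approx 3.5671 \cdot 10^{6}$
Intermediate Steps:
$G{\left(b,H \right)} = -3 + \frac{b}{3} + \frac{2 H}{3}$ ($G{\left(b,H \right)} = -3 + \frac{\left(b + H\right) + H}{3} = -3 + \frac{\left(H + b\right) + H}{3} = -3 + \frac{b + 2 H}{3} = -3 + \left(\frac{b}{3} + \frac{2 H}{3}\right) = -3 + \frac{b}{3} + \frac{2 H}{3}$)
$\left(G{\left(-214,-998 \right)} + 1387251\right) + 2180628 = \left(\left(-3 + \frac{1}{3} \left(-214\right) + \frac{2}{3} \left(-998\right)\right) + 1387251\right) + 2180628 = \left(\left(-3 - \frac{214}{3} - \frac{1996}{3}\right) + 1387251\right) + 2180628 = \left(- \frac{2219}{3} + 1387251\right) + 2180628 = \frac{4159534}{3} + 2180628 = \frac{10701418}{3}$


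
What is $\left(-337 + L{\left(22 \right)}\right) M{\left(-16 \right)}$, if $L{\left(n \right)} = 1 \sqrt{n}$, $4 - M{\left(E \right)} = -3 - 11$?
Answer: $-6066 + 18 \sqrt{22} \approx -5981.6$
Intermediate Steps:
$M{\left(E \right)} = 18$ ($M{\left(E \right)} = 4 - \left(-3 - 11\right) = 4 - -14 = 4 + 14 = 18$)
$L{\left(n \right)} = \sqrt{n}$
$\left(-337 + L{\left(22 \right)}\right) M{\left(-16 \right)} = \left(-337 + \sqrt{22}\right) 18 = -6066 + 18 \sqrt{22}$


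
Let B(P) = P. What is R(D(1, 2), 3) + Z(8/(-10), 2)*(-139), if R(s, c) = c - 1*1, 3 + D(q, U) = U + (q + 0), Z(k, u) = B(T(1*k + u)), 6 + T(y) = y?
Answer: 3346/5 ≈ 669.20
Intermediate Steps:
T(y) = -6 + y
Z(k, u) = -6 + k + u (Z(k, u) = -6 + (1*k + u) = -6 + (k + u) = -6 + k + u)
D(q, U) = -3 + U + q (D(q, U) = -3 + (U + (q + 0)) = -3 + (U + q) = -3 + U + q)
R(s, c) = -1 + c (R(s, c) = c - 1 = -1 + c)
R(D(1, 2), 3) + Z(8/(-10), 2)*(-139) = (-1 + 3) + (-6 + 8/(-10) + 2)*(-139) = 2 + (-6 + 8*(-⅒) + 2)*(-139) = 2 + (-6 - ⅘ + 2)*(-139) = 2 - 24/5*(-139) = 2 + 3336/5 = 3346/5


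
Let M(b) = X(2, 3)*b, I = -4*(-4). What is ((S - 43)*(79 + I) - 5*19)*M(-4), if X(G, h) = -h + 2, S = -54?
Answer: -37240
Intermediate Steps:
X(G, h) = 2 - h
I = 16
M(b) = -b (M(b) = (2 - 1*3)*b = (2 - 3)*b = -b)
((S - 43)*(79 + I) - 5*19)*M(-4) = ((-54 - 43)*(79 + 16) - 5*19)*(-1*(-4)) = (-97*95 - 95)*4 = (-9215 - 95)*4 = -9310*4 = -37240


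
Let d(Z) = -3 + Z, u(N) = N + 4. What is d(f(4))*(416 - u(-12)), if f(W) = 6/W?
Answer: -636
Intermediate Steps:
u(N) = 4 + N
d(f(4))*(416 - u(-12)) = (-3 + 6/4)*(416 - (4 - 12)) = (-3 + 6*(¼))*(416 - 1*(-8)) = (-3 + 3/2)*(416 + 8) = -3/2*424 = -636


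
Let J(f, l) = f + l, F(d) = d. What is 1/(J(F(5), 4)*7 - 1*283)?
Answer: -1/220 ≈ -0.0045455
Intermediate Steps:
1/(J(F(5), 4)*7 - 1*283) = 1/((5 + 4)*7 - 1*283) = 1/(9*7 - 283) = 1/(63 - 283) = 1/(-220) = -1/220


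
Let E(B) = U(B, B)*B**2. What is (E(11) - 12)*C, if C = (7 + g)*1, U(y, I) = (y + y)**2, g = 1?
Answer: 468416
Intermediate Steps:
U(y, I) = 4*y**2 (U(y, I) = (2*y)**2 = 4*y**2)
C = 8 (C = (7 + 1)*1 = 8*1 = 8)
E(B) = 4*B**4 (E(B) = (4*B**2)*B**2 = 4*B**4)
(E(11) - 12)*C = (4*11**4 - 12)*8 = (4*14641 - 12)*8 = (58564 - 12)*8 = 58552*8 = 468416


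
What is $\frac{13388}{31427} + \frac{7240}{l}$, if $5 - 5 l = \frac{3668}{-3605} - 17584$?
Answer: $\frac{707173565292}{284692761793} \approx 2.484$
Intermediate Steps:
$l = \frac{9058859}{2575}$ ($l = 1 - \frac{\frac{3668}{-3605} - 17584}{5} = 1 - \frac{3668 \left(- \frac{1}{3605}\right) - 17584}{5} = 1 - \frac{- \frac{524}{515} - 17584}{5} = 1 - - \frac{9056284}{2575} = 1 + \frac{9056284}{2575} = \frac{9058859}{2575} \approx 3518.0$)
$\frac{13388}{31427} + \frac{7240}{l} = \frac{13388}{31427} + \frac{7240}{\frac{9058859}{2575}} = 13388 \cdot \frac{1}{31427} + 7240 \cdot \frac{2575}{9058859} = \frac{13388}{31427} + \frac{18643000}{9058859} = \frac{707173565292}{284692761793}$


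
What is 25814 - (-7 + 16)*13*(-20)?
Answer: 28154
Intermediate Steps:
25814 - (-7 + 16)*13*(-20) = 25814 - 9*13*(-20) = 25814 - 117*(-20) = 25814 - 1*(-2340) = 25814 + 2340 = 28154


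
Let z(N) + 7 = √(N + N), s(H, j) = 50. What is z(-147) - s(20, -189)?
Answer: -57 + 7*I*√6 ≈ -57.0 + 17.146*I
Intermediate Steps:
z(N) = -7 + √2*√N (z(N) = -7 + √(N + N) = -7 + √(2*N) = -7 + √2*√N)
z(-147) - s(20, -189) = (-7 + √2*√(-147)) - 1*50 = (-7 + √2*(7*I*√3)) - 50 = (-7 + 7*I*√6) - 50 = -57 + 7*I*√6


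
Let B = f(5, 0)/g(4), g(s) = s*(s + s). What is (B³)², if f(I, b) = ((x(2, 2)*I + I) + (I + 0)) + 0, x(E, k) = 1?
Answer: 11390625/1073741824 ≈ 0.010608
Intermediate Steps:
g(s) = 2*s² (g(s) = s*(2*s) = 2*s²)
f(I, b) = 3*I (f(I, b) = ((1*I + I) + (I + 0)) + 0 = ((I + I) + I) + 0 = (2*I + I) + 0 = 3*I + 0 = 3*I)
B = 15/32 (B = (3*5)/((2*4²)) = 15/((2*16)) = 15/32 ≈ 0.46875)
(B³)² = ((15/32)³)² = (3375/32768)² = 11390625/1073741824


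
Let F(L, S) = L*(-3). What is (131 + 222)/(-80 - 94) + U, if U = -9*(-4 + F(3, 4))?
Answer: 20005/174 ≈ 114.97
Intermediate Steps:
F(L, S) = -3*L
U = 117 (U = -9*(-4 - 3*3) = -9*(-4 - 9) = -9*(-13) = 117)
(131 + 222)/(-80 - 94) + U = (131 + 222)/(-80 - 94) + 117 = 353/(-174) + 117 = 353*(-1/174) + 117 = -353/174 + 117 = 20005/174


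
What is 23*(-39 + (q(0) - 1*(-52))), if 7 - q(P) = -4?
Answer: 552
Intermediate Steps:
q(P) = 11 (q(P) = 7 - 1*(-4) = 7 + 4 = 11)
23*(-39 + (q(0) - 1*(-52))) = 23*(-39 + (11 - 1*(-52))) = 23*(-39 + (11 + 52)) = 23*(-39 + 63) = 23*24 = 552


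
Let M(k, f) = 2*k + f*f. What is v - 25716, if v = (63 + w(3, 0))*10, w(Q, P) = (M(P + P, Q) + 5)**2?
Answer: -23126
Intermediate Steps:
M(k, f) = f**2 + 2*k (M(k, f) = 2*k + f**2 = f**2 + 2*k)
w(Q, P) = (5 + Q**2 + 4*P)**2 (w(Q, P) = ((Q**2 + 2*(P + P)) + 5)**2 = ((Q**2 + 2*(2*P)) + 5)**2 = ((Q**2 + 4*P) + 5)**2 = (5 + Q**2 + 4*P)**2)
v = 2590 (v = (63 + (5 + 3**2 + 4*0)**2)*10 = (63 + (5 + 9 + 0)**2)*10 = (63 + 14**2)*10 = (63 + 196)*10 = 259*10 = 2590)
v - 25716 = 2590 - 25716 = -23126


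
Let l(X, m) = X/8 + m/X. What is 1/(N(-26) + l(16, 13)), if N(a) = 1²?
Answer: 16/61 ≈ 0.26230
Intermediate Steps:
l(X, m) = X/8 + m/X (l(X, m) = X*(⅛) + m/X = X/8 + m/X)
N(a) = 1
1/(N(-26) + l(16, 13)) = 1/(1 + ((⅛)*16 + 13/16)) = 1/(1 + (2 + 13*(1/16))) = 1/(1 + (2 + 13/16)) = 1/(1 + 45/16) = 1/(61/16) = 16/61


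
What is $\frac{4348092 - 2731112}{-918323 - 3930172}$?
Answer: $- \frac{323396}{969699} \approx -0.3335$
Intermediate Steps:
$\frac{4348092 - 2731112}{-918323 - 3930172} = \frac{1616980}{-4848495} = 1616980 \left(- \frac{1}{4848495}\right) = - \frac{323396}{969699}$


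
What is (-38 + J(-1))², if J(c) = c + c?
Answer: 1600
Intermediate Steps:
J(c) = 2*c
(-38 + J(-1))² = (-38 + 2*(-1))² = (-38 - 2)² = (-40)² = 1600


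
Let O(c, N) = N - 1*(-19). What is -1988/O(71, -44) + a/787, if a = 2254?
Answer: 1620906/19675 ≈ 82.384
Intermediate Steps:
O(c, N) = 19 + N (O(c, N) = N + 19 = 19 + N)
-1988/O(71, -44) + a/787 = -1988/(19 - 44) + 2254/787 = -1988/(-25) + 2254*(1/787) = -1988*(-1/25) + 2254/787 = 1988/25 + 2254/787 = 1620906/19675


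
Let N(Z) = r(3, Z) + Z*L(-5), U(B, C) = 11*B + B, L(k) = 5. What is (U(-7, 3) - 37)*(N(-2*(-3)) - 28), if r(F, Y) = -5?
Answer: 363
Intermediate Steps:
U(B, C) = 12*B
N(Z) = -5 + 5*Z (N(Z) = -5 + Z*5 = -5 + 5*Z)
(U(-7, 3) - 37)*(N(-2*(-3)) - 28) = (12*(-7) - 37)*((-5 + 5*(-2*(-3))) - 28) = (-84 - 37)*((-5 + 5*6) - 28) = -121*((-5 + 30) - 28) = -121*(25 - 28) = -121*(-3) = 363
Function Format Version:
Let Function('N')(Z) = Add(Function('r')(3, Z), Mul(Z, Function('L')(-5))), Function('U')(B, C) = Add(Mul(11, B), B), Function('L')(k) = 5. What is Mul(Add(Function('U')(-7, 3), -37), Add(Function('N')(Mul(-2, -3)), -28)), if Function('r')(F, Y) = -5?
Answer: 363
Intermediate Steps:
Function('U')(B, C) = Mul(12, B)
Function('N')(Z) = Add(-5, Mul(5, Z)) (Function('N')(Z) = Add(-5, Mul(Z, 5)) = Add(-5, Mul(5, Z)))
Mul(Add(Function('U')(-7, 3), -37), Add(Function('N')(Mul(-2, -3)), -28)) = Mul(Add(Mul(12, -7), -37), Add(Add(-5, Mul(5, Mul(-2, -3))), -28)) = Mul(Add(-84, -37), Add(Add(-5, Mul(5, 6)), -28)) = Mul(-121, Add(Add(-5, 30), -28)) = Mul(-121, Add(25, -28)) = Mul(-121, -3) = 363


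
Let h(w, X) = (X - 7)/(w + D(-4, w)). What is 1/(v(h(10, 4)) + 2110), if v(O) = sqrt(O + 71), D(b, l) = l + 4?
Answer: 16880/35616233 - 18*sqrt(14)/35616233 ≈ 0.00047205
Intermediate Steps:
D(b, l) = 4 + l
h(w, X) = (-7 + X)/(4 + 2*w) (h(w, X) = (X - 7)/(w + (4 + w)) = (-7 + X)/(4 + 2*w))
v(O) = sqrt(71 + O)
1/(v(h(10, 4)) + 2110) = 1/(sqrt(71 + (-7 + 4)/(2*(2 + 10))) + 2110) = 1/(sqrt(71 + (1/2)*(-3)/12) + 2110) = 1/(sqrt(71 + (1/2)*(1/12)*(-3)) + 2110) = 1/(sqrt(71 - 1/8) + 2110) = 1/(sqrt(567/8) + 2110) = 1/(9*sqrt(14)/4 + 2110) = 1/(2110 + 9*sqrt(14)/4)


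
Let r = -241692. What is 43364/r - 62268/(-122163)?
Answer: 812683427/2460484983 ≈ 0.33029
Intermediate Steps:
43364/r - 62268/(-122163) = 43364/(-241692) - 62268/(-122163) = 43364*(-1/241692) - 62268*(-1/122163) = -10841/60423 + 20756/40721 = 812683427/2460484983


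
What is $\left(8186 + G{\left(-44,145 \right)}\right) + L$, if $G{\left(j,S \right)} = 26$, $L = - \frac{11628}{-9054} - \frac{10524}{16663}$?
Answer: $\frac{78488322}{9557} \approx 8212.7$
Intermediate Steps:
$L = \frac{6238}{9557}$ ($L = \left(-11628\right) \left(- \frac{1}{9054}\right) - \frac{12}{19} = \frac{646}{503} - \frac{12}{19} = \frac{6238}{9557} \approx 0.65272$)
$\left(8186 + G{\left(-44,145 \right)}\right) + L = \left(8186 + 26\right) + \frac{6238}{9557} = 8212 + \frac{6238}{9557} = \frac{78488322}{9557}$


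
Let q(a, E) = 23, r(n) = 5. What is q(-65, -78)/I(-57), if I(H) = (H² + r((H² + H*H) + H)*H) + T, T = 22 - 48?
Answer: 23/2938 ≈ 0.0078285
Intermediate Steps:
T = -26
I(H) = -26 + H² + 5*H (I(H) = (H² + 5*H) - 26 = -26 + H² + 5*H)
q(-65, -78)/I(-57) = 23/(-26 + (-57)² + 5*(-57)) = 23/(-26 + 3249 - 285) = 23/2938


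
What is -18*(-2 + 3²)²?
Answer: -882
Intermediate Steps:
-18*(-2 + 3²)² = -18*(-2 + 9)² = -18*7² = -18*49 = -882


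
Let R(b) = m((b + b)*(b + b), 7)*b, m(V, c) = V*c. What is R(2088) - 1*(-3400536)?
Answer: 254891473752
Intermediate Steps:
R(b) = 28*b³ (R(b) = (((b + b)*(b + b))*7)*b = (((2*b)*(2*b))*7)*b = ((4*b²)*7)*b = (28*b²)*b = 28*b³)
R(2088) - 1*(-3400536) = 28*2088³ - 1*(-3400536) = 28*9103145472 + 3400536 = 254888073216 + 3400536 = 254891473752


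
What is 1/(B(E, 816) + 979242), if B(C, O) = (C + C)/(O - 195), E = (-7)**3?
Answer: 621/608108596 ≈ 1.0212e-6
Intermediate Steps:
E = -343
B(C, O) = 2*C/(-195 + O) (B(C, O) = (2*C)/(-195 + O) = 2*C/(-195 + O))
1/(B(E, 816) + 979242) = 1/(2*(-343)/(-195 + 816) + 979242) = 1/(2*(-343)/621 + 979242) = 1/(2*(-343)*(1/621) + 979242) = 1/(-686/621 + 979242) = 1/(608108596/621) = 621/608108596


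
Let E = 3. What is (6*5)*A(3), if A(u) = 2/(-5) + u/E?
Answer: 18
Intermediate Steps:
A(u) = -2/5 + u/3 (A(u) = 2/(-5) + u/3 = 2*(-1/5) + u*(1/3) = -2/5 + u/3)
(6*5)*A(3) = (6*5)*(-2/5 + (1/3)*3) = 30*(-2/5 + 1) = 30*(3/5) = 18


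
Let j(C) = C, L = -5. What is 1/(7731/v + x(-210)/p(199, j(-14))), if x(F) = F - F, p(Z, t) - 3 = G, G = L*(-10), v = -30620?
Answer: -30620/7731 ≈ -3.9607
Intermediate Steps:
G = 50 (G = -5*(-10) = 50)
p(Z, t) = 53 (p(Z, t) = 3 + 50 = 53)
x(F) = 0
1/(7731/v + x(-210)/p(199, j(-14))) = 1/(7731/(-30620) + 0/53) = 1/(7731*(-1/30620) + 0*(1/53)) = 1/(-7731/30620 + 0) = 1/(-7731/30620) = -30620/7731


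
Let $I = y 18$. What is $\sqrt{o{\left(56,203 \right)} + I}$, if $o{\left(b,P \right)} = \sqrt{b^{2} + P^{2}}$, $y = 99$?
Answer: $\sqrt{1782 + 7 \sqrt{905}} \approx 44.638$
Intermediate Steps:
$o{\left(b,P \right)} = \sqrt{P^{2} + b^{2}}$
$I = 1782$ ($I = 99 \cdot 18 = 1782$)
$\sqrt{o{\left(56,203 \right)} + I} = \sqrt{\sqrt{203^{2} + 56^{2}} + 1782} = \sqrt{\sqrt{41209 + 3136} + 1782} = \sqrt{\sqrt{44345} + 1782} = \sqrt{7 \sqrt{905} + 1782} = \sqrt{1782 + 7 \sqrt{905}}$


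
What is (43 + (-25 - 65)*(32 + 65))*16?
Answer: -138992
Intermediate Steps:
(43 + (-25 - 65)*(32 + 65))*16 = (43 - 90*97)*16 = (43 - 8730)*16 = -8687*16 = -138992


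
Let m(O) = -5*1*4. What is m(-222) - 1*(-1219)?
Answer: 1199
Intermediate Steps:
m(O) = -20 (m(O) = -5*4 = -20)
m(-222) - 1*(-1219) = -20 - 1*(-1219) = -20 + 1219 = 1199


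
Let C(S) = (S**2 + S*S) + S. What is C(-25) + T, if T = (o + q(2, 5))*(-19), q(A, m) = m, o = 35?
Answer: 465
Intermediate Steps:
C(S) = S + 2*S**2 (C(S) = (S**2 + S**2) + S = 2*S**2 + S = S + 2*S**2)
T = -760 (T = (35 + 5)*(-19) = 40*(-19) = -760)
C(-25) + T = -25*(1 + 2*(-25)) - 760 = -25*(1 - 50) - 760 = -25*(-49) - 760 = 1225 - 760 = 465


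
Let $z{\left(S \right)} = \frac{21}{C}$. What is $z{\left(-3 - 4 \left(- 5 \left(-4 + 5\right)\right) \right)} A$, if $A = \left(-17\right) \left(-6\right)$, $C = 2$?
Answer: $1071$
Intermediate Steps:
$z{\left(S \right)} = \frac{21}{2}$
$A = 102$
$z{\left(-3 - 4 \left(- 5 \left(-4 + 5\right)\right) \right)} A = \frac{21}{2} \cdot 102 = 1071$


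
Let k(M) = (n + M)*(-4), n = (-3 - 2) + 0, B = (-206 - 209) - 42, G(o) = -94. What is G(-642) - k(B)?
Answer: -1942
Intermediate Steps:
B = -457 (B = -415 - 42 = -457)
n = -5 (n = -5 + 0 = -5)
k(M) = 20 - 4*M (k(M) = (-5 + M)*(-4) = 20 - 4*M)
G(-642) - k(B) = -94 - (20 - 4*(-457)) = -94 - (20 + 1828) = -94 - 1*1848 = -94 - 1848 = -1942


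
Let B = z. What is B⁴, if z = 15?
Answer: 50625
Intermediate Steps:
B = 15
B⁴ = 15⁴ = 50625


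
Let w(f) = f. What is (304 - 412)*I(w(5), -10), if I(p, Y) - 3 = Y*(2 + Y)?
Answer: -8964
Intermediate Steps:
I(p, Y) = 3 + Y*(2 + Y)
(304 - 412)*I(w(5), -10) = (304 - 412)*(3 + (-10)**2 + 2*(-10)) = -108*(3 + 100 - 20) = -108*83 = -8964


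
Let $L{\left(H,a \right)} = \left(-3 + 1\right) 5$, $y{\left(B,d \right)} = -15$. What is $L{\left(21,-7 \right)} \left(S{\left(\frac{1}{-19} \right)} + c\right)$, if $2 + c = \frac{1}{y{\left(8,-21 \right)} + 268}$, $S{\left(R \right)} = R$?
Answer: $\frac{98480}{4807} \approx 20.487$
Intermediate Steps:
$L{\left(H,a \right)} = -10$ ($L{\left(H,a \right)} = \left(-2\right) 5 = -10$)
$c = - \frac{505}{253}$ ($c = -2 + \frac{1}{-15 + 268} = -2 + \frac{1}{253} = - \frac{505}{253} \approx -1.996$)
$L{\left(21,-7 \right)} \left(S{\left(\frac{1}{-19} \right)} + c\right) = - 10 \left(\frac{1}{-19} - \frac{505}{253}\right) = - 10 \left(- \frac{1}{19} - \frac{505}{253}\right) = \left(-10\right) \left(- \frac{9848}{4807}\right) = \frac{98480}{4807}$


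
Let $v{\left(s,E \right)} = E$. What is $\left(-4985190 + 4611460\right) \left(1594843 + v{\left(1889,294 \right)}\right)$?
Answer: $-596150551010$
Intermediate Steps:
$\left(-4985190 + 4611460\right) \left(1594843 + v{\left(1889,294 \right)}\right) = \left(-4985190 + 4611460\right) \left(1594843 + 294\right) = \left(-373730\right) 1595137 = -596150551010$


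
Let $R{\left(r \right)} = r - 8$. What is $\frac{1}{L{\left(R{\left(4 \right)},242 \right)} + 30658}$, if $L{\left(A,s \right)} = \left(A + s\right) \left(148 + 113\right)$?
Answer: $\frac{1}{92776} \approx 1.0779 \cdot 10^{-5}$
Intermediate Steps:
$R{\left(r \right)} = -8 + r$
$L{\left(A,s \right)} = 261 A + 261 s$ ($L{\left(A,s \right)} = \left(A + s\right) 261 = 261 A + 261 s$)
$\frac{1}{L{\left(R{\left(4 \right)},242 \right)} + 30658} = \frac{1}{\left(261 \left(-8 + 4\right) + 261 \cdot 242\right) + 30658} = \frac{1}{\left(261 \left(-4\right) + 63162\right) + 30658} = \frac{1}{\left(-1044 + 63162\right) + 30658} = \frac{1}{62118 + 30658} = \frac{1}{92776}$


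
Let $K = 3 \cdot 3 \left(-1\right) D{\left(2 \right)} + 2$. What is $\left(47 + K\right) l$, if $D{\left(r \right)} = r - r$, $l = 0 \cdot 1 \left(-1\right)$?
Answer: $0$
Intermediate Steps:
$l = 0$ ($l = 0 \left(-1\right) = 0$)
$D{\left(r \right)} = 0$
$K = 2$ ($K = 3 \cdot 3 \left(-1\right) 0 + 2 = 9 \left(-1\right) 0 + 2 = \left(-9\right) 0 + 2 = 0 + 2 = 2$)
$\left(47 + K\right) l = \left(47 + 2\right) 0 = 49 \cdot 0 = 0$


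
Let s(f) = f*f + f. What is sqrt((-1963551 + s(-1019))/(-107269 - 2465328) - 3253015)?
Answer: 3*I*sqrt(2489222044325338)/82987 ≈ 1803.6*I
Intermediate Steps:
s(f) = f + f**2 (s(f) = f**2 + f = f + f**2)
sqrt((-1963551 + s(-1019))/(-107269 - 2465328) - 3253015) = sqrt((-1963551 - 1019*(1 - 1019))/(-107269 - 2465328) - 3253015) = sqrt((-1963551 - 1019*(-1018))/(-2572597) - 3253015) = sqrt((-1963551 + 1037342)*(-1/2572597) - 3253015) = sqrt(-926209*(-1/2572597) - 3253015) = sqrt(926209/2572597 - 3253015) = sqrt(-8368695703746/2572597) = 3*I*sqrt(2489222044325338)/82987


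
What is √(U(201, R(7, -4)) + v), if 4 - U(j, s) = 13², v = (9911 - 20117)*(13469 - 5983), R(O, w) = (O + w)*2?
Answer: I*√76402281 ≈ 8740.8*I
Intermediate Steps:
R(O, w) = 2*O + 2*w
v = -76402116 (v = -10206*7486 = -76402116)
U(j, s) = -165 (U(j, s) = 4 - 1*13² = 4 - 1*169 = 4 - 169 = -165)
√(U(201, R(7, -4)) + v) = √(-165 - 76402116) = √(-76402281) = I*√76402281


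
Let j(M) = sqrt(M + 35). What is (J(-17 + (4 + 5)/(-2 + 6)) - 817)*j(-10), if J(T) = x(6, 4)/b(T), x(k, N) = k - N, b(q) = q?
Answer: -241055/59 ≈ -4085.7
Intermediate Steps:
j(M) = sqrt(35 + M)
J(T) = 2/T (J(T) = (6 - 1*4)/T = (6 - 4)/T = 2/T)
(J(-17 + (4 + 5)/(-2 + 6)) - 817)*j(-10) = (2/(-17 + (4 + 5)/(-2 + 6)) - 817)*sqrt(35 - 10) = (2/(-17 + 9/4) - 817)*sqrt(25) = (2/(-17 + 9*(1/4)) - 817)*5 = (2/(-17 + 9/4) - 817)*5 = (2/(-59/4) - 817)*5 = (2*(-4/59) - 817)*5 = (-8/59 - 817)*5 = -48211/59*5 = -241055/59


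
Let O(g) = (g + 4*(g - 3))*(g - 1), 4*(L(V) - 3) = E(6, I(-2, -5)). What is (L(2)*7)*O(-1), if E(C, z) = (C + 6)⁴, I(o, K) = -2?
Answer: 1234506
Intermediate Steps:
E(C, z) = (6 + C)⁴
L(V) = 5187 (L(V) = 3 + (6 + 6)⁴/4 = 3 + (¼)*12⁴ = 3 + (¼)*20736 = 3 + 5184 = 5187)
O(g) = (-1 + g)*(-12 + 5*g) (O(g) = (g + 4*(-3 + g))*(-1 + g) = (g + (-12 + 4*g))*(-1 + g) = (-12 + 5*g)*(-1 + g) = (-1 + g)*(-12 + 5*g))
(L(2)*7)*O(-1) = (5187*7)*(12 - 17*(-1) + 5*(-1)²) = 36309*(12 + 17 + 5*1) = 36309*(12 + 17 + 5) = 36309*34 = 1234506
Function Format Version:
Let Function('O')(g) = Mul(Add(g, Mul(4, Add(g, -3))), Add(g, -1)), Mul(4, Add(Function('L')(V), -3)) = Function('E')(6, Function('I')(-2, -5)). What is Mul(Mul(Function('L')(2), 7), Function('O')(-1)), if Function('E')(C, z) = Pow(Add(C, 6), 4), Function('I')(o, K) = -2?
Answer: 1234506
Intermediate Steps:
Function('E')(C, z) = Pow(Add(6, C), 4)
Function('L')(V) = 5187 (Function('L')(V) = Add(3, Mul(Rational(1, 4), Pow(Add(6, 6), 4))) = Add(3, Mul(Rational(1, 4), Pow(12, 4))) = Add(3, Mul(Rational(1, 4), 20736)) = Add(3, 5184) = 5187)
Function('O')(g) = Mul(Add(-1, g), Add(-12, Mul(5, g))) (Function('O')(g) = Mul(Add(g, Mul(4, Add(-3, g))), Add(-1, g)) = Mul(Add(g, Add(-12, Mul(4, g))), Add(-1, g)) = Mul(Add(-12, Mul(5, g)), Add(-1, g)) = Mul(Add(-1, g), Add(-12, Mul(5, g))))
Mul(Mul(Function('L')(2), 7), Function('O')(-1)) = Mul(Mul(5187, 7), Add(12, Mul(-17, -1), Mul(5, Pow(-1, 2)))) = Mul(36309, Add(12, 17, Mul(5, 1))) = Mul(36309, Add(12, 17, 5)) = Mul(36309, 34) = 1234506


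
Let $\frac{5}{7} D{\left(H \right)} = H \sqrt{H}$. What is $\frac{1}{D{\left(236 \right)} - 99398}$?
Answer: $- \frac{1242475}{123177495778} - \frac{4130 \sqrt{59}}{61588747889} \approx -1.0602 \cdot 10^{-5}$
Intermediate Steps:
$D{\left(H \right)} = \frac{7 H^{\frac{3}{2}}}{5}$ ($D{\left(H \right)} = \frac{7 H \sqrt{H}}{5} = \frac{7 H^{\frac{3}{2}}}{5}$)
$\frac{1}{D{\left(236 \right)} - 99398} = \frac{1}{\frac{7 \cdot 236^{\frac{3}{2}}}{5} - 99398} = \frac{1}{\frac{7 \cdot 472 \sqrt{59}}{5} - 99398} = \frac{1}{\frac{3304 \sqrt{59}}{5} - 99398} = \frac{1}{-99398 + \frac{3304 \sqrt{59}}{5}}$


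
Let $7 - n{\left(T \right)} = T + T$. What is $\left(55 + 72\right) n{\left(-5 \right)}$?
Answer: $2159$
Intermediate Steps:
$n{\left(T \right)} = 7 - 2 T$ ($n{\left(T \right)} = 7 - \left(T + T\right) = 7 - 2 T$)
$\left(55 + 72\right) n{\left(-5 \right)} = \left(55 + 72\right) \left(7 - -10\right) = 127 \left(7 + 10\right) = 127 \cdot 17 = 2159$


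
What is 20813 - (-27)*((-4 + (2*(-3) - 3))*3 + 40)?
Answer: 20840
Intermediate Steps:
20813 - (-27)*((-4 + (2*(-3) - 3))*3 + 40) = 20813 - (-27)*((-4 + (-6 - 3))*3 + 40) = 20813 - (-27)*((-4 - 9)*3 + 40) = 20813 - (-27)*(-13*3 + 40) = 20813 - (-27)*(-39 + 40) = 20813 - (-27) = 20813 - 1*(-27) = 20813 + 27 = 20840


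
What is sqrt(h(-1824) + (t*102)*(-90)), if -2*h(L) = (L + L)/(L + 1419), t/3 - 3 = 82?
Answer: 2*I*sqrt(1185082905)/45 ≈ 1530.0*I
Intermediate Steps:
t = 255 (t = 9 + 3*82 = 9 + 246 = 255)
h(L) = -L/(1419 + L) (h(L) = -(L + L)/(2*(L + 1419)) = -2*L/(2*(1419 + L)) = -L/(1419 + L))
sqrt(h(-1824) + (t*102)*(-90)) = sqrt(-1*(-1824)/(1419 - 1824) + (255*102)*(-90)) = sqrt(-1*(-1824)/(-405) + 26010*(-90)) = sqrt(-1*(-1824)*(-1/405) - 2340900) = sqrt(-608/135 - 2340900) = sqrt(-316022108/135) = 2*I*sqrt(1185082905)/45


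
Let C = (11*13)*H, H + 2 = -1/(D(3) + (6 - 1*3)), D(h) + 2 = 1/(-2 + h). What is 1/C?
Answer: -2/715 ≈ -0.0027972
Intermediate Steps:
D(h) = -2 + 1/(-2 + h)
H = -5/2 (H = -2 - 1/((5 - 2*3)/(-2 + 3) + (6 - 1*3)) = -2 - 1/((5 - 6)/1 + (6 - 3)) = -2 - 1/(1*(-1) + 3) = -2 - 1/(-1 + 3) = -2 - 1/2 = -2 + (½)*(-1) = -2 - ½ = -5/2 ≈ -2.5000)
C = -715/2 (C = (11*13)*(-5/2) = 143*(-5/2) = -715/2 ≈ -357.50)
1/C = 1/(-715/2) = -2/715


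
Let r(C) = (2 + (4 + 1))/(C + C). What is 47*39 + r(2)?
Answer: 7339/4 ≈ 1834.8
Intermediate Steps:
r(C) = 7/(2*C) (r(C) = (2 + 5)/((2*C)) = 7*(1/(2*C)) = 7/(2*C))
47*39 + r(2) = 47*39 + (7/2)/2 = 1833 + (7/2)*(½) = 1833 + 7/4 = 7339/4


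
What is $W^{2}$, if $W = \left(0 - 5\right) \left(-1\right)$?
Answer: $25$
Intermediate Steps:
$W = 5$ ($W = \left(-5\right) \left(-1\right) = 5$)
$W^{2} = 5^{2} = 25$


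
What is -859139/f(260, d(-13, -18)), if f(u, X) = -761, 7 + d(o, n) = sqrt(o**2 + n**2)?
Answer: 859139/761 ≈ 1129.0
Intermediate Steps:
d(o, n) = -7 + sqrt(n**2 + o**2) (d(o, n) = -7 + sqrt(o**2 + n**2) = -7 + sqrt(n**2 + o**2))
-859139/f(260, d(-13, -18)) = -859139/(-761) = -859139*(-1/761) = 859139/761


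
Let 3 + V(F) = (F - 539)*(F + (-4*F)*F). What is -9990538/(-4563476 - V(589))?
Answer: -9990538/64791277 ≈ -0.15420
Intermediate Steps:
V(F) = -3 + (-539 + F)*(F - 4*F²) (V(F) = -3 + (F - 539)*(F + (-4*F)*F) = -3 + (-539 + F)*(F - 4*F²))
-9990538/(-4563476 - V(589)) = -9990538/(-4563476 - (-3 - 539*589 - 4*589³ + 2157*589²)) = -9990538/(-4563476 - (-3 - 317471 - 4*204336469 + 2157*346921)) = -9990538/(-4563476 - (-3 - 317471 - 817345876 + 748308597)) = -9990538/(-4563476 - 1*(-69354753)) = -9990538/(-4563476 + 69354753) = -9990538/64791277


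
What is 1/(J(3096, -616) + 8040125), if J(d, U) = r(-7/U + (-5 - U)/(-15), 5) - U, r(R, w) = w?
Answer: 1/8040746 ≈ 1.2437e-7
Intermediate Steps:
J(d, U) = 5 - U
1/(J(3096, -616) + 8040125) = 1/((5 - 1*(-616)) + 8040125) = 1/((5 + 616) + 8040125) = 1/(621 + 8040125) = 1/8040746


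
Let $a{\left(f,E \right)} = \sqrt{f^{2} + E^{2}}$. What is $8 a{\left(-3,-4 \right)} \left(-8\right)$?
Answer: $-320$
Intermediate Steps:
$a{\left(f,E \right)} = \sqrt{E^{2} + f^{2}}$
$8 a{\left(-3,-4 \right)} \left(-8\right) = 8 \sqrt{\left(-4\right)^{2} + \left(-3\right)^{2}} \left(-8\right) = 8 \sqrt{16 + 9} \left(-8\right) = 8 \sqrt{25} \left(-8\right) = 8 \cdot 5 \left(-8\right) = 40 \left(-8\right) = -320$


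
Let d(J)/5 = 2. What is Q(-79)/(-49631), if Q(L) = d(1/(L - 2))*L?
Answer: 790/49631 ≈ 0.015917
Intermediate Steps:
d(J) = 10 (d(J) = 5*2 = 10)
Q(L) = 10*L
Q(-79)/(-49631) = (10*(-79))/(-49631) = -790*(-1/49631) = 790/49631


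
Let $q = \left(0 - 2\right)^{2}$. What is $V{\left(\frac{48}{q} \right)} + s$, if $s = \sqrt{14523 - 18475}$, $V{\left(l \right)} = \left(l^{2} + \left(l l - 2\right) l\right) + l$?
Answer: $1860 + 4 i \sqrt{247} \approx 1860.0 + 62.865 i$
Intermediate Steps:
$q = 4$ ($q = \left(-2\right)^{2} = 4$)
$V{\left(l \right)} = l + l^{2} + l \left(-2 + l^{2}\right)$ ($V{\left(l \right)} = \left(l^{2} + \left(l^{2} - 2\right) l\right) + l = \left(l^{2} + \left(-2 + l^{2}\right) l\right) + l = \left(l^{2} + l \left(-2 + l^{2}\right)\right) + l = l + l^{2} + l \left(-2 + l^{2}\right)$)
$s = 4 i \sqrt{247}$ ($s = \sqrt{-3952} = 4 i \sqrt{247} \approx 62.865 i$)
$V{\left(\frac{48}{q} \right)} + s = \frac{48}{4} \left(-1 + \frac{48}{4} + \left(\frac{48}{4}\right)^{2}\right) + 4 i \sqrt{247} = 48 \cdot \frac{1}{4} \left(-1 + 48 \cdot \frac{1}{4} + \left(48 \cdot \frac{1}{4}\right)^{2}\right) + 4 i \sqrt{247} = 12 \left(-1 + 12 + 12^{2}\right) + 4 i \sqrt{247} = 12 \left(-1 + 12 + 144\right) + 4 i \sqrt{247} = 12 \cdot 155 + 4 i \sqrt{247} = 1860 + 4 i \sqrt{247}$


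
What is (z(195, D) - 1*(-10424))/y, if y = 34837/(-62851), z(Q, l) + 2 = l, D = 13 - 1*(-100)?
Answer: -662135285/34837 ≈ -19007.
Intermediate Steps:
D = 113 (D = 13 + 100 = 113)
z(Q, l) = -2 + l
y = -34837/62851 (y = 34837*(-1/62851) = -34837/62851 ≈ -0.55428)
(z(195, D) - 1*(-10424))/y = ((-2 + 113) - 1*(-10424))/(-34837/62851) = (111 + 10424)*(-62851/34837) = 10535*(-62851/34837) = -662135285/34837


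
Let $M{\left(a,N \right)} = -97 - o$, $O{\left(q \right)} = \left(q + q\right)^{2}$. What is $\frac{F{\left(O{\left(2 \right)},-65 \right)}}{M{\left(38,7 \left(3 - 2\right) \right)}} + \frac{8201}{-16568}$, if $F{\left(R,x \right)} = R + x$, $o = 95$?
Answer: $- \frac{95345}{397632} \approx -0.23978$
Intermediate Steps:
$O{\left(q \right)} = 4 q^{2}$ ($O{\left(q \right)} = \left(2 q\right)^{2} = 4 q^{2}$)
$M{\left(a,N \right)} = -192$ ($M{\left(a,N \right)} = -97 - 95 = -192$)
$\frac{F{\left(O{\left(2 \right)},-65 \right)}}{M{\left(38,7 \left(3 - 2\right) \right)}} + \frac{8201}{-16568} = \frac{4 \cdot 2^{2} - 65}{-192} + \frac{8201}{-16568} = \left(4 \cdot 4 - 65\right) \left(- \frac{1}{192}\right) + 8201 \left(- \frac{1}{16568}\right) = \left(16 - 65\right) \left(- \frac{1}{192}\right) - \frac{8201}{16568} = \left(-49\right) \left(- \frac{1}{192}\right) - \frac{8201}{16568} = \frac{49}{192} - \frac{8201}{16568} = - \frac{95345}{397632}$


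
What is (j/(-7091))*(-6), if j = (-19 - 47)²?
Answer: 26136/7091 ≈ 3.6858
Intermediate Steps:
j = 4356 (j = (-66)² = 4356)
(j/(-7091))*(-6) = (4356/(-7091))*(-6) = (4356*(-1/7091))*(-6) = -4356/7091*(-6) = 26136/7091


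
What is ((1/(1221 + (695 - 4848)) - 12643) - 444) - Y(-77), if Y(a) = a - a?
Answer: -38371085/2932 ≈ -13087.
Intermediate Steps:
Y(a) = 0
((1/(1221 + (695 - 4848)) - 12643) - 444) - Y(-77) = ((1/(1221 + (695 - 4848)) - 12643) - 444) - 1*0 = ((1/(1221 - 4153) - 12643) - 444) + 0 = ((1/(-2932) - 12643) - 444) + 0 = ((-1/2932 - 12643) - 444) + 0 = (-37069277/2932 - 444) + 0 = -38371085/2932 + 0 = -38371085/2932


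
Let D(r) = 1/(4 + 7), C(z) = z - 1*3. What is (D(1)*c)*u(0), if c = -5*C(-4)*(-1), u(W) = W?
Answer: 0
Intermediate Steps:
C(z) = -3 + z (C(z) = z - 3 = -3 + z)
D(r) = 1/11
c = -35 (c = -5*(-3 - 4)*(-1) = -5*(-7)*(-1) = 35*(-1) = -35)
(D(1)*c)*u(0) = ((1/11)*(-35))*0 = -35/11*0 = 0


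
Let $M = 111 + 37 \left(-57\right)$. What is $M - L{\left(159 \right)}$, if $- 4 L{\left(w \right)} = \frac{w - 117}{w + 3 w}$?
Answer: $- \frac{847145}{424} \approx -1998.0$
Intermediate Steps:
$L{\left(w \right)} = - \frac{-117 + w}{16 w}$ ($L{\left(w \right)} = - \frac{\left(w - 117\right) \frac{1}{w + 3 w}}{4} = - \frac{\left(-117 + w\right) \frac{1}{4 w}}{4} = - \frac{\frac{1}{4} \frac{1}{w} \left(-117 + w\right)}{4} = - \frac{-117 + w}{16 w}$)
$M = -1998$ ($M = 111 - 2109 = -1998$)
$M - L{\left(159 \right)} = -1998 - \frac{117 - 159}{16 \cdot 159} = -1998 - \frac{1}{16} \cdot \frac{1}{159} \left(117 - 159\right) = -1998 - \frac{1}{16} \cdot \frac{1}{159} \left(-42\right) = -1998 - - \frac{7}{424} = -1998 + \frac{7}{424} = - \frac{847145}{424}$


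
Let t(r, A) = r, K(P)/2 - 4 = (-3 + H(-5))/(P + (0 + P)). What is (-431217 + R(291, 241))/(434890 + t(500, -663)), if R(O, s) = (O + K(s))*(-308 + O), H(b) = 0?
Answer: -4571663/4562130 ≈ -1.0021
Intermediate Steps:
K(P) = 8 - 3/P (K(P) = 8 + 2*((-3 + 0)/(P + (0 + P))) = 8 + 2*(-3/(P + P)) = 8 + 2*(-3*1/(2*P)) = 8 + 2*(-3/(2*P)) = 8 - 3/P)
R(O, s) = (-308 + O)*(8 + O - 3/s) (R(O, s) = (O + (8 - 3/s))*(-308 + O) = (8 + O - 3/s)*(-308 + O) = (-308 + O)*(8 + O - 3/s))
(-431217 + R(291, 241))/(434890 + t(500, -663)) = (-431217 + (-2464 + 291² - 300*291 + 924/241 - 3*291/241))/(434890 + 500) = (-431217 + (-2464 + 84681 - 87300 + 924*(1/241) - 3*291*1/241))/435390 = (-431217 + (-2464 + 84681 - 87300 + 924/241 - 873/241))*(1/435390) = (-431217 - 1224952/241)*(1/435390) = -105148249/241*1/435390 = -4571663/4562130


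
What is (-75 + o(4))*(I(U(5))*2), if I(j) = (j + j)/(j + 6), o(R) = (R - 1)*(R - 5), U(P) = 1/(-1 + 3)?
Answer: -24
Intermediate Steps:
U(P) = ½ (U(P) = 1/2 = ½)
o(R) = (-1 + R)*(-5 + R)
I(j) = 2*j/(6 + j) (I(j) = (2*j)/(6 + j) = 2*j/(6 + j))
(-75 + o(4))*(I(U(5))*2) = (-75 + (5 + 4² - 6*4))*((2*(½)/(6 + ½))*2) = (-75 + (5 + 16 - 24))*((2*(½)/(13/2))*2) = (-75 - 3)*((2*(½)*(2/13))*2) = -12*2 = -78*4/13 = -24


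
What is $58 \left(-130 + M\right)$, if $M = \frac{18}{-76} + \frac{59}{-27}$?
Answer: $- \frac{3940085}{513} \approx -7680.5$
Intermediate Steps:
$M = - \frac{2485}{1026}$ ($M = 18 \left(- \frac{1}{76}\right) + 59 \left(- \frac{1}{27}\right) = - \frac{9}{38} - \frac{59}{27} = - \frac{2485}{1026} \approx -2.422$)
$58 \left(-130 + M\right) = 58 \left(-130 - \frac{2485}{1026}\right) = 58 \left(- \frac{135865}{1026}\right) = - \frac{3940085}{513}$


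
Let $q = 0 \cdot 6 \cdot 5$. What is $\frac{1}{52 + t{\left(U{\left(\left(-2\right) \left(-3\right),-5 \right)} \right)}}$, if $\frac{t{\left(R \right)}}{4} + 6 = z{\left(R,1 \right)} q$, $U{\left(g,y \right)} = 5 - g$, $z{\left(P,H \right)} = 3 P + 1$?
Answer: $\frac{1}{28} \approx 0.035714$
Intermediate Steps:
$z{\left(P,H \right)} = 1 + 3 P$
$q = 0$ ($q = 0 \cdot 5 = 0$)
$t{\left(R \right)} = -24$ ($t{\left(R \right)} = -24 + 4 \left(1 + 3 R\right) 0 = -24 + 4 \cdot 0 = -24 + 0 = -24$)
$\frac{1}{52 + t{\left(U{\left(\left(-2\right) \left(-3\right),-5 \right)} \right)}} = \frac{1}{52 - 24} = \frac{1}{28}$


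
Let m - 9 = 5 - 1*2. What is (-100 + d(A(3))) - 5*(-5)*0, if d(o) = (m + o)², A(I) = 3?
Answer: 125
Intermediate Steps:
m = 12 (m = 9 + (5 - 1*2) = 9 + (5 - 2) = 9 + 3 = 12)
d(o) = (12 + o)²
(-100 + d(A(3))) - 5*(-5)*0 = (-100 + (12 + 3)²) - 5*(-5)*0 = (-100 + 15²) + 25*0 = (-100 + 225) + 0 = 125 + 0 = 125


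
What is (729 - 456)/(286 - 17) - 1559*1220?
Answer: -511632347/269 ≈ -1.9020e+6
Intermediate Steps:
(729 - 456)/(286 - 17) - 1559*1220 = 273/269 - 1901980 = -511632347/269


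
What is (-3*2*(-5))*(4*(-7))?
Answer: -840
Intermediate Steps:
(-3*2*(-5))*(4*(-7)) = -6*(-5)*(-28) = 30*(-28) = -840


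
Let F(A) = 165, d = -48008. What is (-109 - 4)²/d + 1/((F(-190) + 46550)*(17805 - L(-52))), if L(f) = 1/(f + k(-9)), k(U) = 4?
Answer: -29988037161403/112746941385560 ≈ -0.26598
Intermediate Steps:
L(f) = 1/(4 + f) (L(f) = 1/(f + 4) = 1/(4 + f))
(-109 - 4)²/d + 1/((F(-190) + 46550)*(17805 - L(-52))) = (-109 - 4)²/(-48008) + 1/((165 + 46550)*(17805 - 1/(4 - 52))) = (-113)²*(-1/48008) + 1/(46715*(17805 - 1/(-48))) = 12769*(-1/48008) + 1/(46715*(17805 - 1*(-1/48))) = -12769/48008 + 1/(46715*(17805 + 1/48)) = -12769/48008 + 1/(46715*(854641/48)) = -12769/48008 + (1/46715)*(48/854641) = -12769/48008 + 48/39924554315 = -29988037161403/112746941385560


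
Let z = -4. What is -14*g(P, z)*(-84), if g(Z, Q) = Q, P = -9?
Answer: -4704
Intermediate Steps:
-14*g(P, z)*(-84) = -14*(-4)*(-84) = 56*(-84) = -4704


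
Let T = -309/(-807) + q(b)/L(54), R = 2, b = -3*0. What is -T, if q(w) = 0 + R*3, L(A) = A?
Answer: -1196/2421 ≈ -0.49401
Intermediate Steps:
b = 0
q(w) = 6 (q(w) = 0 + 2*3 = 0 + 6 = 6)
T = 1196/2421 (T = -309/(-807) + 6/54 = -309*(-1/807) + 6*(1/54) = 103/269 + ⅑ = 1196/2421 ≈ 0.49401)
-T = -1*1196/2421 = -1196/2421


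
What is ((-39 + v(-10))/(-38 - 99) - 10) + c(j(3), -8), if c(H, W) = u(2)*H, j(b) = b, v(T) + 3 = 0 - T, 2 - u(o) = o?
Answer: -1338/137 ≈ -9.7664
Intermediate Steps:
u(o) = 2 - o
v(T) = -3 - T (v(T) = -3 + (0 - T) = -3 - T)
c(H, W) = 0 (c(H, W) = (2 - 1*2)*H = (2 - 2)*H = 0*H = 0)
((-39 + v(-10))/(-38 - 99) - 10) + c(j(3), -8) = ((-39 + (-3 - 1*(-10)))/(-38 - 99) - 10) + 0 = ((-39 + (-3 + 10))/(-137) - 10) + 0 = ((-39 + 7)*(-1/137) - 10) + 0 = (-32*(-1/137) - 10) + 0 = (32/137 - 10) + 0 = -1338/137 + 0 = -1338/137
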